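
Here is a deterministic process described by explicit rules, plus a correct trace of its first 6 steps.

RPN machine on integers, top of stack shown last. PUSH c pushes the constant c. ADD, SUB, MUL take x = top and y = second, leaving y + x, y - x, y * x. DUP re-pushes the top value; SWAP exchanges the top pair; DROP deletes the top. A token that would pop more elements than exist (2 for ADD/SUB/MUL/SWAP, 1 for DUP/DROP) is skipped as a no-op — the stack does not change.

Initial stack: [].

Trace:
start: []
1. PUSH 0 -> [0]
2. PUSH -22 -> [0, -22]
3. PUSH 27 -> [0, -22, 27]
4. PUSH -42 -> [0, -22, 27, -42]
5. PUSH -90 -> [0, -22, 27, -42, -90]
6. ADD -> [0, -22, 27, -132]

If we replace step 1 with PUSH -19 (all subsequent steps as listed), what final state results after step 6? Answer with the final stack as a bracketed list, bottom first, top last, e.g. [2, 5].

[-19, -22, 27, -132]

(re-executing from step 1 with the substitution; state before step 1: [])
1. PUSH -19 -> [-19]
2. PUSH -22 -> [-19, -22]
3. PUSH 27 -> [-19, -22, 27]
4. PUSH -42 -> [-19, -22, 27, -42]
5. PUSH -90 -> [-19, -22, 27, -42, -90]
6. ADD -> [-19, -22, 27, -132]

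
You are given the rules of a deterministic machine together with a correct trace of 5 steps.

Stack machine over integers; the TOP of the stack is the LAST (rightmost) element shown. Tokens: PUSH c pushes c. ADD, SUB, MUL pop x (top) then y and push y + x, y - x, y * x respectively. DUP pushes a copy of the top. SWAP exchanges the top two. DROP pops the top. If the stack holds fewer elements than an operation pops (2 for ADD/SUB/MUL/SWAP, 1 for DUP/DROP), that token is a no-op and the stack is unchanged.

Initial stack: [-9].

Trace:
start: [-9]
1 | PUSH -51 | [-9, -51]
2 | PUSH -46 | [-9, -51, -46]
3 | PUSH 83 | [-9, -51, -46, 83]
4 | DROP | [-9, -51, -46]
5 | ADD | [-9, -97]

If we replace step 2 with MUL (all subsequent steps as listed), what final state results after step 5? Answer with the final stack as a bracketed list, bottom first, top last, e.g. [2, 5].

(re-executing from step 2 with the substitution; state before step 2: [-9, -51])
2 | MUL | [459]
3 | PUSH 83 | [459, 83]
4 | DROP | [459]
5 | ADD | [459]

[459]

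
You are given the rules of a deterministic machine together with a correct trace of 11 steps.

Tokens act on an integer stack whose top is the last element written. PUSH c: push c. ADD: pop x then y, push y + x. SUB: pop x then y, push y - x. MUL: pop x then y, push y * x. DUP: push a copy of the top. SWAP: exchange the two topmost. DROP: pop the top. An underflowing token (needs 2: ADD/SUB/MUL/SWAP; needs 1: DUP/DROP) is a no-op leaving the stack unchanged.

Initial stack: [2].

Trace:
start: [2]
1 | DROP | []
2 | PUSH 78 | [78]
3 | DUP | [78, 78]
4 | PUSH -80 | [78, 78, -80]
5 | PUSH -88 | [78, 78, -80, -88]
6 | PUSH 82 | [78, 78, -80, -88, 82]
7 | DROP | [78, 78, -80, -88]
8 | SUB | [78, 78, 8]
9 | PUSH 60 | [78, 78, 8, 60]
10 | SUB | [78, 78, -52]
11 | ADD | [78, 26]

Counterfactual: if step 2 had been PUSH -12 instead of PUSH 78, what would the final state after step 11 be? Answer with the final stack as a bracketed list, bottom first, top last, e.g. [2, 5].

(re-executing from step 2 with the substitution; state before step 2: [])
2 | PUSH -12 | [-12]
3 | DUP | [-12, -12]
4 | PUSH -80 | [-12, -12, -80]
5 | PUSH -88 | [-12, -12, -80, -88]
6 | PUSH 82 | [-12, -12, -80, -88, 82]
7 | DROP | [-12, -12, -80, -88]
8 | SUB | [-12, -12, 8]
9 | PUSH 60 | [-12, -12, 8, 60]
10 | SUB | [-12, -12, -52]
11 | ADD | [-12, -64]

[-12, -64]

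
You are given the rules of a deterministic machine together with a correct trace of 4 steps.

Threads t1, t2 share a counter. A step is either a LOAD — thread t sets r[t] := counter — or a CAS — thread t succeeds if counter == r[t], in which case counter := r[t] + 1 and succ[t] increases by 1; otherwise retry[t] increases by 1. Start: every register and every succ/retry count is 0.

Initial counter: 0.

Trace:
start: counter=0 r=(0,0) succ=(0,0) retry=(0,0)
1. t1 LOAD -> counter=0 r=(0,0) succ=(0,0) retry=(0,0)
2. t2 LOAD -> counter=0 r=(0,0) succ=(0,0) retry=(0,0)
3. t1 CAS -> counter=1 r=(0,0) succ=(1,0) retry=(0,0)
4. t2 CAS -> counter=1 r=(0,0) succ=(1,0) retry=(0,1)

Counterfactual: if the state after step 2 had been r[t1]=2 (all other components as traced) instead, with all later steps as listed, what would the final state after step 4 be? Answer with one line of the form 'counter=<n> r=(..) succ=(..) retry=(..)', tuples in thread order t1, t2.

counter=1 r=(2,0) succ=(0,1) retry=(1,0)

state after step 2 := counter=0 r=(2,0) succ=(0,0) retry=(0,0)
3. t1 CAS -> counter=0 r=(2,0) succ=(0,0) retry=(1,0)
4. t2 CAS -> counter=1 r=(2,0) succ=(0,1) retry=(1,0)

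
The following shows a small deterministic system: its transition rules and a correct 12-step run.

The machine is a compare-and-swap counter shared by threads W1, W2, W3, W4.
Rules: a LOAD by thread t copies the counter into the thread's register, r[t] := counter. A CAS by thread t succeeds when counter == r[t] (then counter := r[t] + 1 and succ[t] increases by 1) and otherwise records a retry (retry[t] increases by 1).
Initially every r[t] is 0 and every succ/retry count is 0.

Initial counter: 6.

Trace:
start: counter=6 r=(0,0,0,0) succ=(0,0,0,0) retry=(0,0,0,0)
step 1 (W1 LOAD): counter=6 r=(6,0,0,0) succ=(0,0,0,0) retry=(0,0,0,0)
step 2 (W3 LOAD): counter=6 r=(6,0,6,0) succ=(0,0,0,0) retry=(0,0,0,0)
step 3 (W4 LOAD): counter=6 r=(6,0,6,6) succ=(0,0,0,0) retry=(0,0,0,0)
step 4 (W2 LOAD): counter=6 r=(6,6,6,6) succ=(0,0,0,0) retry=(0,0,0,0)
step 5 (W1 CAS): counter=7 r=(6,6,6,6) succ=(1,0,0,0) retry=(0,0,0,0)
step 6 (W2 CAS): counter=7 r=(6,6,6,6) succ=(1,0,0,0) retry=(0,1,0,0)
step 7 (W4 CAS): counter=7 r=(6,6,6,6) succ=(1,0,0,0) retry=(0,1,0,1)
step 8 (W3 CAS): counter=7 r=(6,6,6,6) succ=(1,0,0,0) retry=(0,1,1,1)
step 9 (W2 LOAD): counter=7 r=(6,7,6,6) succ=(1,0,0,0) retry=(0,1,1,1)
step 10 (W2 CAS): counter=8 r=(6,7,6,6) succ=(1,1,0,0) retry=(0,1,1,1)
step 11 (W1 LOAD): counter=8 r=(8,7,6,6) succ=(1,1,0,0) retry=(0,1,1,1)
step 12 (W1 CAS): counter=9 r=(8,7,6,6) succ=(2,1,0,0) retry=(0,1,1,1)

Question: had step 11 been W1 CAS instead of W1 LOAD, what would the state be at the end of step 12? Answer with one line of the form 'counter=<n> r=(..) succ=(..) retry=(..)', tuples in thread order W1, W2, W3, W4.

counter=8 r=(6,7,6,6) succ=(1,1,0,0) retry=(2,1,1,1)

(re-executing from step 11 with the substitution; state before step 11: counter=8 r=(6,7,6,6) succ=(1,1,0,0) retry=(0,1,1,1))
step 11 (W1 CAS): counter=8 r=(6,7,6,6) succ=(1,1,0,0) retry=(1,1,1,1)
step 12 (W1 CAS): counter=8 r=(6,7,6,6) succ=(1,1,0,0) retry=(2,1,1,1)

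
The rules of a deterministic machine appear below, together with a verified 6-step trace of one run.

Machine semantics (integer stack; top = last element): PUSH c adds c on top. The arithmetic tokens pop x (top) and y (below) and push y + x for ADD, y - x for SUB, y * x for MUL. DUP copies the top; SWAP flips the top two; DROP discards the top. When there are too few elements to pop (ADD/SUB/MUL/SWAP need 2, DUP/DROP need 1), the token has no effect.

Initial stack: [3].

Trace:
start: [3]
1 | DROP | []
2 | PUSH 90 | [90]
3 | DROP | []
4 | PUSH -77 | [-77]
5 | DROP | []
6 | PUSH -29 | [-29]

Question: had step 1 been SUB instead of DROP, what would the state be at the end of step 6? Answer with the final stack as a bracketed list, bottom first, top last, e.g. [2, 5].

[3, -29]

(re-executing from step 1 with the substitution; state before step 1: [3])
1 | SUB | [3]
2 | PUSH 90 | [3, 90]
3 | DROP | [3]
4 | PUSH -77 | [3, -77]
5 | DROP | [3]
6 | PUSH -29 | [3, -29]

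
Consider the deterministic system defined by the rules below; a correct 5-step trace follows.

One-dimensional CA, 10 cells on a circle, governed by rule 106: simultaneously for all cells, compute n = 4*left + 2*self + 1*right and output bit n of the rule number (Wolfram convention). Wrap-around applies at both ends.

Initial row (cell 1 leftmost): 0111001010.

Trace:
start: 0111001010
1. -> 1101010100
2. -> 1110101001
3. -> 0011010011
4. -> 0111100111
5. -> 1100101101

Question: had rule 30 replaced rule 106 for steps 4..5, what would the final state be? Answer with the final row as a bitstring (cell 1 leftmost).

1001110000

(re-executing steps 4..5 under rule 30; state before step 4: 0011010011)
4. -> 1110011110
5. -> 1001110000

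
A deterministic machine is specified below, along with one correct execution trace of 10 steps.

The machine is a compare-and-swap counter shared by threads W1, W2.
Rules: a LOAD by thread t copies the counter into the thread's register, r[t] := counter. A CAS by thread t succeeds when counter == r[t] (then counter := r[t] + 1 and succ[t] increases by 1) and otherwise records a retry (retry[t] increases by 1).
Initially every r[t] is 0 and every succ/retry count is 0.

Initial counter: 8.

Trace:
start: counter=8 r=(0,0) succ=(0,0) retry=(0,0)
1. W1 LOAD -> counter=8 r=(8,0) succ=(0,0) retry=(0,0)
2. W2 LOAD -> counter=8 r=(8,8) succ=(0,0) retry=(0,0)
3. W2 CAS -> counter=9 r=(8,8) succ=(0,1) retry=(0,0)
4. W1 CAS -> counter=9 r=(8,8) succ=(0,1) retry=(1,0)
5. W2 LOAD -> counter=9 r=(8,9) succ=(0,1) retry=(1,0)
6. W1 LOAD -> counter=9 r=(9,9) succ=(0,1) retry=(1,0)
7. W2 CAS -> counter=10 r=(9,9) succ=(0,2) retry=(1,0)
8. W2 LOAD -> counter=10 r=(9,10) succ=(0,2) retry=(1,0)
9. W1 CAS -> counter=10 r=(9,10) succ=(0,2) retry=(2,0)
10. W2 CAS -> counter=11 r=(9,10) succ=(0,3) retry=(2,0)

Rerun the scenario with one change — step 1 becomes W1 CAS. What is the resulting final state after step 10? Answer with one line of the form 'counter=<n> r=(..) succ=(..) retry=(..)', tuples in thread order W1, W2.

(re-executing from step 1 with the substitution; state before step 1: counter=8 r=(0,0) succ=(0,0) retry=(0,0))
1. W1 CAS -> counter=8 r=(0,0) succ=(0,0) retry=(1,0)
2. W2 LOAD -> counter=8 r=(0,8) succ=(0,0) retry=(1,0)
3. W2 CAS -> counter=9 r=(0,8) succ=(0,1) retry=(1,0)
4. W1 CAS -> counter=9 r=(0,8) succ=(0,1) retry=(2,0)
5. W2 LOAD -> counter=9 r=(0,9) succ=(0,1) retry=(2,0)
6. W1 LOAD -> counter=9 r=(9,9) succ=(0,1) retry=(2,0)
7. W2 CAS -> counter=10 r=(9,9) succ=(0,2) retry=(2,0)
8. W2 LOAD -> counter=10 r=(9,10) succ=(0,2) retry=(2,0)
9. W1 CAS -> counter=10 r=(9,10) succ=(0,2) retry=(3,0)
10. W2 CAS -> counter=11 r=(9,10) succ=(0,3) retry=(3,0)

counter=11 r=(9,10) succ=(0,3) retry=(3,0)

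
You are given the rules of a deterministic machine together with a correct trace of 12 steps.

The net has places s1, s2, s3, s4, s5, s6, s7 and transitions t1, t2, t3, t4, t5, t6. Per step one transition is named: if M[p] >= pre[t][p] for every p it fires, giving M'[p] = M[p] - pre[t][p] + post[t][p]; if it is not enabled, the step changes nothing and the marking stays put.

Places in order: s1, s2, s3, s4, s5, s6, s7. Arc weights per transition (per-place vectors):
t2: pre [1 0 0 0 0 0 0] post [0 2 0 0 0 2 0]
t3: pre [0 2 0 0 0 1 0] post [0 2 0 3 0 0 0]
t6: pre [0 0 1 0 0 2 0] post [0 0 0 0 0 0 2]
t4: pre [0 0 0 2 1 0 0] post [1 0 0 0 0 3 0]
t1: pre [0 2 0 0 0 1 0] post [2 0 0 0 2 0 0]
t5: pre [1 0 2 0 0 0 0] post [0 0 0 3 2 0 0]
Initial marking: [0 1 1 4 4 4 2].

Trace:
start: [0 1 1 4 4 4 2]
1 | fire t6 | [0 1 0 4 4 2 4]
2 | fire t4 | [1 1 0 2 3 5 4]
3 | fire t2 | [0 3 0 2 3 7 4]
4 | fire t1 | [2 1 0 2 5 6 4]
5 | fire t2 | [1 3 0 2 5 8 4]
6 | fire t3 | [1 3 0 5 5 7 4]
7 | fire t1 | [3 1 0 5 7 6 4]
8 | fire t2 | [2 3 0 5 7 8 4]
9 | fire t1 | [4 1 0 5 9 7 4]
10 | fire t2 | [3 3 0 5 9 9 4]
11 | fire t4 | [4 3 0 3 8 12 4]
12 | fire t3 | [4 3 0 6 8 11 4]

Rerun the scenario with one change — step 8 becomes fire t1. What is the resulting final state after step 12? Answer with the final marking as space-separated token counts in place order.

3 3 0 6 6 10 4

(re-executing from step 8 with the substitution; state before step 8: [3 1 0 5 7 6 4])
8 | fire t1 | [3 1 0 5 7 6 4]
9 | fire t1 | [3 1 0 5 7 6 4]
10 | fire t2 | [2 3 0 5 7 8 4]
11 | fire t4 | [3 3 0 3 6 11 4]
12 | fire t3 | [3 3 0 6 6 10 4]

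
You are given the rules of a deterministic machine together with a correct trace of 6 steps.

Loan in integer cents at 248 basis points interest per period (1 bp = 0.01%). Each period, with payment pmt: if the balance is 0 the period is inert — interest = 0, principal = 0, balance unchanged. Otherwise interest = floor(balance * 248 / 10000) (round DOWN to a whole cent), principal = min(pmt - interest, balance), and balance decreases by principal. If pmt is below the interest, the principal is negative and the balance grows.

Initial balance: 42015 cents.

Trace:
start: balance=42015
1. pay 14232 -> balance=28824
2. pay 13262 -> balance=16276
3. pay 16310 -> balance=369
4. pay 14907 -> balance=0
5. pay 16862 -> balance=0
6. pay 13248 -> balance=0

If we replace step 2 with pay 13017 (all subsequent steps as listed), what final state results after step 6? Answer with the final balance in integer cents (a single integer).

(re-executing from step 2 with the substitution; state before step 2: balance=28824)
2. pay 13017 -> balance=16521
3. pay 16310 -> balance=620
4. pay 14907 -> balance=0
5. pay 16862 -> balance=0
6. pay 13248 -> balance=0

0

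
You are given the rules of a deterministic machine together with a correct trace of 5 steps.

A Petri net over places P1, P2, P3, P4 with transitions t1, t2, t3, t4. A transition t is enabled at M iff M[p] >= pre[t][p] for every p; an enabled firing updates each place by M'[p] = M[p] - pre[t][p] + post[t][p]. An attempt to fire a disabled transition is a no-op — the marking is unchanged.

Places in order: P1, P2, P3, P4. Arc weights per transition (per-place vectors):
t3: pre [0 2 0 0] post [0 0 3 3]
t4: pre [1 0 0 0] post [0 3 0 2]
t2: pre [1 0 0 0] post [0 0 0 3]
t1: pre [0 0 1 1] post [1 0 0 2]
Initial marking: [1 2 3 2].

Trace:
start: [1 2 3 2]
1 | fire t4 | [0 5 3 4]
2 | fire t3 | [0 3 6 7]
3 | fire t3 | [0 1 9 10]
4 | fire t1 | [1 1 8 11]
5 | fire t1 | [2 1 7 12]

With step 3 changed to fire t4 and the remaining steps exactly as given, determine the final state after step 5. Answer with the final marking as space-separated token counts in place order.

2 3 4 9

(re-executing from step 3 with the substitution; state before step 3: [0 3 6 7])
3 | fire t4 | [0 3 6 7]
4 | fire t1 | [1 3 5 8]
5 | fire t1 | [2 3 4 9]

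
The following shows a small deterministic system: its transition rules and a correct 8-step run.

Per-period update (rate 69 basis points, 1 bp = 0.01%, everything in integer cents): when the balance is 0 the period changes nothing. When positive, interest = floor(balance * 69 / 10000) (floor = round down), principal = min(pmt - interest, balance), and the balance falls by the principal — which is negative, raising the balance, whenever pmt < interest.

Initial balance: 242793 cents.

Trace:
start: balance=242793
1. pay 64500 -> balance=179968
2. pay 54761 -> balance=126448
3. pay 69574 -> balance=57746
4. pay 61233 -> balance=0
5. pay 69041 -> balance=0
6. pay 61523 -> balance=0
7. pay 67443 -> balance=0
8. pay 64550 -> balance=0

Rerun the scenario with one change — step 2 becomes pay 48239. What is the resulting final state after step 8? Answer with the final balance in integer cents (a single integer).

0

(re-executing from step 2 with the substitution; state before step 2: balance=179968)
2. pay 48239 -> balance=132970
3. pay 69574 -> balance=64313
4. pay 61233 -> balance=3523
5. pay 69041 -> balance=0
6. pay 61523 -> balance=0
7. pay 67443 -> balance=0
8. pay 64550 -> balance=0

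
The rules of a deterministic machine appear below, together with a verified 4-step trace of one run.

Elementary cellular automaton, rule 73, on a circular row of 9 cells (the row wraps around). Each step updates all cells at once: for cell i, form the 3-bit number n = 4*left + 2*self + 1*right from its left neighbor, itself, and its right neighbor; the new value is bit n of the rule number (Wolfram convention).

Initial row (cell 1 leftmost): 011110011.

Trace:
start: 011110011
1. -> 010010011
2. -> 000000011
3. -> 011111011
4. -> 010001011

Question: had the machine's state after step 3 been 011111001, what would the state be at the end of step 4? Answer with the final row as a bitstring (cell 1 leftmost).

state after step 3 := 011111001
4. -> 010001000

010001000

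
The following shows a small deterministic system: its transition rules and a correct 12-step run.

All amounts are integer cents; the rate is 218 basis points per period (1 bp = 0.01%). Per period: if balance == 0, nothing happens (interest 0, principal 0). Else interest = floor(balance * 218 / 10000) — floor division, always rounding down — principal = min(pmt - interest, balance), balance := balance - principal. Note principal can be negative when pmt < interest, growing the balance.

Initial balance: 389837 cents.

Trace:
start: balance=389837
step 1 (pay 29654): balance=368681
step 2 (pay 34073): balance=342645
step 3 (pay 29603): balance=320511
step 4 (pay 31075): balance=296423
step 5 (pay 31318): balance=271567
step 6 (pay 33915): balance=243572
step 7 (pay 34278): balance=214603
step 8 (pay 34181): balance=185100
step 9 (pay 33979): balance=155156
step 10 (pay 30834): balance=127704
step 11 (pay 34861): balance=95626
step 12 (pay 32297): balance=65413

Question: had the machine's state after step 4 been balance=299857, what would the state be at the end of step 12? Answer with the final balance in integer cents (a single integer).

69493

state after step 4 := balance=299857
step 5 (pay 31318): balance=275075
step 6 (pay 33915): balance=247156
step 7 (pay 34278): balance=218266
step 8 (pay 34181): balance=188843
step 9 (pay 33979): balance=158980
step 10 (pay 30834): balance=131611
step 11 (pay 34861): balance=99619
step 12 (pay 32297): balance=69493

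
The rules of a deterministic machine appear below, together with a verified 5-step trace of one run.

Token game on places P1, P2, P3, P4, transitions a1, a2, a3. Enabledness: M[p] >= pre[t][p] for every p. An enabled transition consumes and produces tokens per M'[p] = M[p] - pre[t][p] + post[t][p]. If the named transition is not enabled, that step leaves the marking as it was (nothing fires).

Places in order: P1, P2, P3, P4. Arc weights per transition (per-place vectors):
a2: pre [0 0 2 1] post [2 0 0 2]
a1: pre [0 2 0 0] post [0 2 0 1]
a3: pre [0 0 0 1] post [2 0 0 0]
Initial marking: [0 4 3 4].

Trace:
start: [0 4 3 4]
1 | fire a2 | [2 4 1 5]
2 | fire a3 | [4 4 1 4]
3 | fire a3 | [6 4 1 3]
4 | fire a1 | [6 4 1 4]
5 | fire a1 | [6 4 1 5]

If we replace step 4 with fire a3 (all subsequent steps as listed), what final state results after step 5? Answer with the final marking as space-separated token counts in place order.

(re-executing from step 4 with the substitution; state before step 4: [6 4 1 3])
4 | fire a3 | [8 4 1 2]
5 | fire a1 | [8 4 1 3]

8 4 1 3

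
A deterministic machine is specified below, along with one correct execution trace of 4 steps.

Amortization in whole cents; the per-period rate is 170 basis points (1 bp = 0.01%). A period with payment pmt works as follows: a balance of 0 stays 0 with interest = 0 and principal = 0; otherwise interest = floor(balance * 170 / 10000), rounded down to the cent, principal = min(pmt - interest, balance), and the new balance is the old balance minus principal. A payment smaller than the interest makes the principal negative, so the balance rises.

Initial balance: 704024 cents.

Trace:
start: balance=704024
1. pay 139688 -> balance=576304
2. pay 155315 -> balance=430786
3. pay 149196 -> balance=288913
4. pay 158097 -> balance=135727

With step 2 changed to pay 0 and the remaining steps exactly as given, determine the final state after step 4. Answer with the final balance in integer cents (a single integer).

296367

(re-executing from step 2 with the substitution; state before step 2: balance=576304)
2. pay 0 -> balance=586101
3. pay 149196 -> balance=446868
4. pay 158097 -> balance=296367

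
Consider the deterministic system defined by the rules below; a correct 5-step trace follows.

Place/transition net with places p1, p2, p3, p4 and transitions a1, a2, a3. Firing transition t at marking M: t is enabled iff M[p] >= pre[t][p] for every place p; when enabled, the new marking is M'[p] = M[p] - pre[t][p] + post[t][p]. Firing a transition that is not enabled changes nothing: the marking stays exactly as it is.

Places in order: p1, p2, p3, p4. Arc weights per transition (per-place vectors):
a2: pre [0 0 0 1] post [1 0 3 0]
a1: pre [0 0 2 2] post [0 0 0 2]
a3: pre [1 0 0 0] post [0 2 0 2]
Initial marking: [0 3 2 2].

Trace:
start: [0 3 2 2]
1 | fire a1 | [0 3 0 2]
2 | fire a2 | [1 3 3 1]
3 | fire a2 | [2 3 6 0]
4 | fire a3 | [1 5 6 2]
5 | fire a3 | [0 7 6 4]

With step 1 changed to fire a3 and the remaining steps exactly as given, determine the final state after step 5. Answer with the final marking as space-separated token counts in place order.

0 7 8 4

(re-executing from step 1 with the substitution; state before step 1: [0 3 2 2])
1 | fire a3 | [0 3 2 2]
2 | fire a2 | [1 3 5 1]
3 | fire a2 | [2 3 8 0]
4 | fire a3 | [1 5 8 2]
5 | fire a3 | [0 7 8 4]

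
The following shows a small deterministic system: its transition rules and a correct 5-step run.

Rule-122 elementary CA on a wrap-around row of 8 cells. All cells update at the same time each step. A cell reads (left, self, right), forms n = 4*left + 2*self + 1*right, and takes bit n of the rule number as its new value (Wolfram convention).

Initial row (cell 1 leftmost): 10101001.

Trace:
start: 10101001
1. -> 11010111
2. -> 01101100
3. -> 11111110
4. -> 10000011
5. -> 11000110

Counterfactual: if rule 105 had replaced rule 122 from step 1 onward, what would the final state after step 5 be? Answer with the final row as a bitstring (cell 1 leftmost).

(re-executing steps 1..5 under rule 105; state before step 1: 10101001)
1. -> 11010001
2. -> 01100101
3. -> 11100010
4. -> 10101001
5. -> 11010001

11010001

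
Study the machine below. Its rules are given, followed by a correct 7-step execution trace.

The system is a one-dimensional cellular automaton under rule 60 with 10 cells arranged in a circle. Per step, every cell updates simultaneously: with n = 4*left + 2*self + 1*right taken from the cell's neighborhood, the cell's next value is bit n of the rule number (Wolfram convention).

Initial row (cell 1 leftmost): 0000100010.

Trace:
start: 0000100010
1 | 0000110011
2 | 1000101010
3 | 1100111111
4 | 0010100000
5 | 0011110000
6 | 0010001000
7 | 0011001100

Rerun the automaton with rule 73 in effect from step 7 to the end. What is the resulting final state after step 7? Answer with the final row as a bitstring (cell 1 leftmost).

(re-executing step 7 under rule 73; state before step 7: 0010001000)
7 | 1000100011

1000100011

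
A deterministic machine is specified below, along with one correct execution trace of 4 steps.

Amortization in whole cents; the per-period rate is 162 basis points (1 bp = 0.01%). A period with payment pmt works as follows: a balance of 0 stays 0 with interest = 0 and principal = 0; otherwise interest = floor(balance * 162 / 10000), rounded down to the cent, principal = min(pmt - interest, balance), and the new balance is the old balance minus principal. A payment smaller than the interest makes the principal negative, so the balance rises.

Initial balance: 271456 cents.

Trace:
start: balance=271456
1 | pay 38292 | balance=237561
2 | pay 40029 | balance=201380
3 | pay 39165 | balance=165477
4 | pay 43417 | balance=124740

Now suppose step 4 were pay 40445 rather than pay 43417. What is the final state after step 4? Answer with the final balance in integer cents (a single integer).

(re-executing from step 4 with the substitution; state before step 4: balance=165477)
4 | pay 40445 | balance=127712

127712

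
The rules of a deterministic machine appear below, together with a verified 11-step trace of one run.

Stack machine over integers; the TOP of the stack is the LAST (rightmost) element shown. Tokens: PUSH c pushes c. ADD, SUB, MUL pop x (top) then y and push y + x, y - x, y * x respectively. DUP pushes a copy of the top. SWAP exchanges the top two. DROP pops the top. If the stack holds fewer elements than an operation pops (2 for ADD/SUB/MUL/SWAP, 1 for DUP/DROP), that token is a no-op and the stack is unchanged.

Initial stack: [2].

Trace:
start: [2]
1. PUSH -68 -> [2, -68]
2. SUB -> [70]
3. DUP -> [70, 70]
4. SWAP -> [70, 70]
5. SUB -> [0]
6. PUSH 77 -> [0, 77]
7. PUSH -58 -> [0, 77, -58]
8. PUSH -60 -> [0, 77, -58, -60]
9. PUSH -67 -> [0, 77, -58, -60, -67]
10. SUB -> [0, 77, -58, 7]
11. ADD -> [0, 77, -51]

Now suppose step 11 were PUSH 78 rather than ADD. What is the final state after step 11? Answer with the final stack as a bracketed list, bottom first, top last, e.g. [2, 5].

(re-executing from step 11 with the substitution; state before step 11: [0, 77, -58, 7])
11. PUSH 78 -> [0, 77, -58, 7, 78]

[0, 77, -58, 7, 78]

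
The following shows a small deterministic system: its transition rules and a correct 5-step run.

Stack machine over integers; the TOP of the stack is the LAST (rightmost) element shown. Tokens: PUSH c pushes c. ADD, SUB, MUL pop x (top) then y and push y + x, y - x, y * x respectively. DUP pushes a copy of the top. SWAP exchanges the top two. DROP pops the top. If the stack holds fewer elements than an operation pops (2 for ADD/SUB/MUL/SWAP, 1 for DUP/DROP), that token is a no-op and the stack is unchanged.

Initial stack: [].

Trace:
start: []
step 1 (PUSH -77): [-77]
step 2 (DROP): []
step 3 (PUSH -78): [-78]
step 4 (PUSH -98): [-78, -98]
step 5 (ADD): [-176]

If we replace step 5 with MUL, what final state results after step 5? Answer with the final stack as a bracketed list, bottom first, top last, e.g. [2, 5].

[7644]

(re-executing from step 5 with the substitution; state before step 5: [-78, -98])
step 5 (MUL): [7644]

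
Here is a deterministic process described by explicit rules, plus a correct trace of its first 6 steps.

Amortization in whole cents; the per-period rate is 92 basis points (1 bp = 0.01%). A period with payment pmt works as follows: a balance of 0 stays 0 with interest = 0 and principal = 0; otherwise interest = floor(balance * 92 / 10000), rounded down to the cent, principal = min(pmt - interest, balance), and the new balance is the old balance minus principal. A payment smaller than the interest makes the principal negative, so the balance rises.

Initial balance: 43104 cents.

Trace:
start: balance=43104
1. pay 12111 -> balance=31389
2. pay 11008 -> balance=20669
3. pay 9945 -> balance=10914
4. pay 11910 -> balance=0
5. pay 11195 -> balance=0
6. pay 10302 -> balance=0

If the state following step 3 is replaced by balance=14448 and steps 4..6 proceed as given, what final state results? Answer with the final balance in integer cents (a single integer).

0

state after step 3 := balance=14448
4. pay 11910 -> balance=2670
5. pay 11195 -> balance=0
6. pay 10302 -> balance=0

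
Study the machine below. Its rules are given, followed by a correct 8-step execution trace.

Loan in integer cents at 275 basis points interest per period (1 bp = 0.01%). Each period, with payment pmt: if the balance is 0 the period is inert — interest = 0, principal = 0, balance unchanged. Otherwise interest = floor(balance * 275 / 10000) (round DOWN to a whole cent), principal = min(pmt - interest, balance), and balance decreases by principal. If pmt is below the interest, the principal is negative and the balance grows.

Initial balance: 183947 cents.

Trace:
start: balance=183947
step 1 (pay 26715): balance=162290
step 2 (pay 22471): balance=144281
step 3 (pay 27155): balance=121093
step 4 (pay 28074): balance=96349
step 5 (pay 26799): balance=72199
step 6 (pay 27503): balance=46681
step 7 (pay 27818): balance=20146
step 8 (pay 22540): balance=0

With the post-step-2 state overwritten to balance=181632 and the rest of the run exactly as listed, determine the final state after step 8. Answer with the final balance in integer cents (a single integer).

42113

state after step 2 := balance=181632
step 3 (pay 27155): balance=159471
step 4 (pay 28074): balance=135782
step 5 (pay 26799): balance=112717
step 6 (pay 27503): balance=88313
step 7 (pay 27818): balance=62923
step 8 (pay 22540): balance=42113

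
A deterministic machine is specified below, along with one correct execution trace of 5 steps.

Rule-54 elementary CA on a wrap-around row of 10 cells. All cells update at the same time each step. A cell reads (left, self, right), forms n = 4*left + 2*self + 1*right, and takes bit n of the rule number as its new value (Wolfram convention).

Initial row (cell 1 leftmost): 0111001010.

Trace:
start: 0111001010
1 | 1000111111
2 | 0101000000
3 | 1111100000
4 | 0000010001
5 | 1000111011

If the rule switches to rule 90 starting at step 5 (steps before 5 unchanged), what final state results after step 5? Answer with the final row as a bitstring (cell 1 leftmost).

(re-executing step 5 under rule 90; state before step 5: 0000010001)
5 | 1000101010

1000101010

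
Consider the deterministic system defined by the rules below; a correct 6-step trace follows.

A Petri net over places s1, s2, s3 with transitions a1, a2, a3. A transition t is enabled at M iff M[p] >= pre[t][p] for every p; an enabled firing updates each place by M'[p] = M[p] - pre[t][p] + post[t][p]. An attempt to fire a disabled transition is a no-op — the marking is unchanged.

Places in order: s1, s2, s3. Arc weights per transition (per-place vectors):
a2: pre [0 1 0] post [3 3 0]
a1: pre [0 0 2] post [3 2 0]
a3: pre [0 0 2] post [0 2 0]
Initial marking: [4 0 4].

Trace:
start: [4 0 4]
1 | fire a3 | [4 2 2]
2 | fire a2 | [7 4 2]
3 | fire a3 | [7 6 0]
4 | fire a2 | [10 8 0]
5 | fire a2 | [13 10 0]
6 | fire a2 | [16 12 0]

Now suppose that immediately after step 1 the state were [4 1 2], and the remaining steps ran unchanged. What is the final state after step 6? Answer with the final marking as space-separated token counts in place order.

state after step 1 := [4 1 2]
2 | fire a2 | [7 3 2]
3 | fire a3 | [7 5 0]
4 | fire a2 | [10 7 0]
5 | fire a2 | [13 9 0]
6 | fire a2 | [16 11 0]

16 11 0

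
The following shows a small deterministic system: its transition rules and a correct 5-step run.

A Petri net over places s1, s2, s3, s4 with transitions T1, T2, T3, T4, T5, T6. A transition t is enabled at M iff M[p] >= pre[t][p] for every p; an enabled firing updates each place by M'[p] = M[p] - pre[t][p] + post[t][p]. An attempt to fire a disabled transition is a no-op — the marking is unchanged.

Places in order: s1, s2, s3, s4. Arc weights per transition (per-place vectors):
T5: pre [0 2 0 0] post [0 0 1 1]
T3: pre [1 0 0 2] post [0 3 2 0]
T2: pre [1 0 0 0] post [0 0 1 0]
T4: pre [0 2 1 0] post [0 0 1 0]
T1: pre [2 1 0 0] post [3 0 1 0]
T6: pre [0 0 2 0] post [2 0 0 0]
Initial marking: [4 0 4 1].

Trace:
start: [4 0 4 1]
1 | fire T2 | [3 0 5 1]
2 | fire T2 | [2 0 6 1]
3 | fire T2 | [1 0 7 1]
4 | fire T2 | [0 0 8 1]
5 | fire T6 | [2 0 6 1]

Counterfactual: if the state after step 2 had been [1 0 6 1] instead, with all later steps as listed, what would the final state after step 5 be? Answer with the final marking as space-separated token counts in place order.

state after step 2 := [1 0 6 1]
3 | fire T2 | [0 0 7 1]
4 | fire T2 | [0 0 7 1]
5 | fire T6 | [2 0 5 1]

2 0 5 1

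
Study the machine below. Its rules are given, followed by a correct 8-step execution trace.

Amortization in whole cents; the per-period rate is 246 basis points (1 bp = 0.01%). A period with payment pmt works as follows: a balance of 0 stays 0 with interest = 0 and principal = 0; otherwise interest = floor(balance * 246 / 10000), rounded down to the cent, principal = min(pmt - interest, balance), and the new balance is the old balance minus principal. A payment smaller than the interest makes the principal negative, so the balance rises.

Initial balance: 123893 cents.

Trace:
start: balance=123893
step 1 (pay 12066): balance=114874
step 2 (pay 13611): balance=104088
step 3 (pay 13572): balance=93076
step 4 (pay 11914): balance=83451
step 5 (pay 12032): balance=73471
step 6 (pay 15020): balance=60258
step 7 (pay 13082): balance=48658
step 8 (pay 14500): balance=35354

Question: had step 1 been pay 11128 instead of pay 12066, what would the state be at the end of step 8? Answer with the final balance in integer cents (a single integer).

36466

(re-executing from step 1 with the substitution; state before step 1: balance=123893)
step 1 (pay 11128): balance=115812
step 2 (pay 13611): balance=105049
step 3 (pay 13572): balance=94061
step 4 (pay 11914): balance=84460
step 5 (pay 12032): balance=74505
step 6 (pay 15020): balance=61317
step 7 (pay 13082): balance=49743
step 8 (pay 14500): balance=36466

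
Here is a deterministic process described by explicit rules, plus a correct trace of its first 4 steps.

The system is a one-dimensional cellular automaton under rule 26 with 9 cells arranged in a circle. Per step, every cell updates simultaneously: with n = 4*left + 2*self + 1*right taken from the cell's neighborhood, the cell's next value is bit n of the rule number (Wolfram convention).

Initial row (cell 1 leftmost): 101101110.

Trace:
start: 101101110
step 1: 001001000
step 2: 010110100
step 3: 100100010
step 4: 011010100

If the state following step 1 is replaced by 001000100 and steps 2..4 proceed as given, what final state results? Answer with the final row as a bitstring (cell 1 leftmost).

state after step 1 := 001000100
step 2: 010101010
step 3: 100000001
step 4: 010000011

010000011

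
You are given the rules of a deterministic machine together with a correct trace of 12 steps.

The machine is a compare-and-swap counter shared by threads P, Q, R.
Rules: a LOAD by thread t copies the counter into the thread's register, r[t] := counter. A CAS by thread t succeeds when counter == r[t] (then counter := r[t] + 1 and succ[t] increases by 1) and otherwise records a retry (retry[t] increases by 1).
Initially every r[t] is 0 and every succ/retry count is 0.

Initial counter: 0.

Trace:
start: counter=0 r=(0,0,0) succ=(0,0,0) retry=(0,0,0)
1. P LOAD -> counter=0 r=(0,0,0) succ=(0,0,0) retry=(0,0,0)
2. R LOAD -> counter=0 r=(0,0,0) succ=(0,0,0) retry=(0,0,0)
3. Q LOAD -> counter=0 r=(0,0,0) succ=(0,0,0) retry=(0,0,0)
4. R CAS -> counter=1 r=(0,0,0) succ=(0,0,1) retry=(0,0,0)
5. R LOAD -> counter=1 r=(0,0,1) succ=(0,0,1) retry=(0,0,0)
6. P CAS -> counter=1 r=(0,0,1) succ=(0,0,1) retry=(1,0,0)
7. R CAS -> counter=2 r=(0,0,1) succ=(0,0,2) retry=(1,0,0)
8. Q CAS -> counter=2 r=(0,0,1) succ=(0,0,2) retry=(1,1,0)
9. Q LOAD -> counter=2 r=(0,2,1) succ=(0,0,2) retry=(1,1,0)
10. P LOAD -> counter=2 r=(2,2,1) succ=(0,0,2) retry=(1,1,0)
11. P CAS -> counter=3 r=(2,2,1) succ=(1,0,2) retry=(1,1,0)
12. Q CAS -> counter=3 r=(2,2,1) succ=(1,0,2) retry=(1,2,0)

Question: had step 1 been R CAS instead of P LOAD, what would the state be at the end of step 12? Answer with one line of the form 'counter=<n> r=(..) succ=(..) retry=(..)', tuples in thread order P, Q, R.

counter=4 r=(3,3,2) succ=(1,0,3) retry=(1,2,0)

(re-executing from step 1 with the substitution; state before step 1: counter=0 r=(0,0,0) succ=(0,0,0) retry=(0,0,0))
1. R CAS -> counter=1 r=(0,0,0) succ=(0,0,1) retry=(0,0,0)
2. R LOAD -> counter=1 r=(0,0,1) succ=(0,0,1) retry=(0,0,0)
3. Q LOAD -> counter=1 r=(0,1,1) succ=(0,0,1) retry=(0,0,0)
4. R CAS -> counter=2 r=(0,1,1) succ=(0,0,2) retry=(0,0,0)
5. R LOAD -> counter=2 r=(0,1,2) succ=(0,0,2) retry=(0,0,0)
6. P CAS -> counter=2 r=(0,1,2) succ=(0,0,2) retry=(1,0,0)
7. R CAS -> counter=3 r=(0,1,2) succ=(0,0,3) retry=(1,0,0)
8. Q CAS -> counter=3 r=(0,1,2) succ=(0,0,3) retry=(1,1,0)
9. Q LOAD -> counter=3 r=(0,3,2) succ=(0,0,3) retry=(1,1,0)
10. P LOAD -> counter=3 r=(3,3,2) succ=(0,0,3) retry=(1,1,0)
11. P CAS -> counter=4 r=(3,3,2) succ=(1,0,3) retry=(1,1,0)
12. Q CAS -> counter=4 r=(3,3,2) succ=(1,0,3) retry=(1,2,0)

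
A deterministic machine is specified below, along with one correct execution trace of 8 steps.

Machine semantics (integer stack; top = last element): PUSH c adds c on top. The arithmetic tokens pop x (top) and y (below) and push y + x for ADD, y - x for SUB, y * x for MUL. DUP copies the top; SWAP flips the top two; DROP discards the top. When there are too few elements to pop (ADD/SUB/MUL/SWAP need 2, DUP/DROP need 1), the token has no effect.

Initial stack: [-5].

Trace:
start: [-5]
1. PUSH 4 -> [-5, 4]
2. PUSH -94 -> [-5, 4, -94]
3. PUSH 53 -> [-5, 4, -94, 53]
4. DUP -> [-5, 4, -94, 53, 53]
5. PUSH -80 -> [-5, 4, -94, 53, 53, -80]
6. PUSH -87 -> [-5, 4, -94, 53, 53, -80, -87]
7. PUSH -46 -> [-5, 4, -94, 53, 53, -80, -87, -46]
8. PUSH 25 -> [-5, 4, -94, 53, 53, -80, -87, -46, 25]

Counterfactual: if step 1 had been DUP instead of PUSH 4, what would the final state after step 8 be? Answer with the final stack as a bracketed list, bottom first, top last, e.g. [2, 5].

(re-executing from step 1 with the substitution; state before step 1: [-5])
1. DUP -> [-5, -5]
2. PUSH -94 -> [-5, -5, -94]
3. PUSH 53 -> [-5, -5, -94, 53]
4. DUP -> [-5, -5, -94, 53, 53]
5. PUSH -80 -> [-5, -5, -94, 53, 53, -80]
6. PUSH -87 -> [-5, -5, -94, 53, 53, -80, -87]
7. PUSH -46 -> [-5, -5, -94, 53, 53, -80, -87, -46]
8. PUSH 25 -> [-5, -5, -94, 53, 53, -80, -87, -46, 25]

[-5, -5, -94, 53, 53, -80, -87, -46, 25]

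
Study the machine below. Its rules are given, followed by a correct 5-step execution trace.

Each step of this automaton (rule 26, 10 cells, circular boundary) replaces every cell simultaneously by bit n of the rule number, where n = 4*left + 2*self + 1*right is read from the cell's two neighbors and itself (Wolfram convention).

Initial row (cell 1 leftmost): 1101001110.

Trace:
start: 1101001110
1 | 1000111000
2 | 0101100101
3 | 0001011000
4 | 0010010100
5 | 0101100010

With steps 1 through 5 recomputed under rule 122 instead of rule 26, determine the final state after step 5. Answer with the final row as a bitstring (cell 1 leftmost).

(re-executing steps 1..5 under rule 122; state before step 1: 1101001110)
1 | 1110111011
2 | 0011101110
3 | 0110111011
4 | 1111101111
5 | 0000111000

0000111000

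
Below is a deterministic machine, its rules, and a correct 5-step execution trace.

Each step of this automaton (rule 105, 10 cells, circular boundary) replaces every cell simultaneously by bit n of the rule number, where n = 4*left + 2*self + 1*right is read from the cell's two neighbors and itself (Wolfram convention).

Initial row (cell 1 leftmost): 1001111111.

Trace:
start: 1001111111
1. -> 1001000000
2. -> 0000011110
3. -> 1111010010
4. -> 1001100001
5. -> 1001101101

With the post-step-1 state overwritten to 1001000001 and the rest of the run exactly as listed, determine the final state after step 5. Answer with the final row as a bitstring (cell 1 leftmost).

state after step 1 := 1001000001
2. -> 1000011101
3. -> 1011010111
4. -> 1111101100
5. -> 1000111100

1000111100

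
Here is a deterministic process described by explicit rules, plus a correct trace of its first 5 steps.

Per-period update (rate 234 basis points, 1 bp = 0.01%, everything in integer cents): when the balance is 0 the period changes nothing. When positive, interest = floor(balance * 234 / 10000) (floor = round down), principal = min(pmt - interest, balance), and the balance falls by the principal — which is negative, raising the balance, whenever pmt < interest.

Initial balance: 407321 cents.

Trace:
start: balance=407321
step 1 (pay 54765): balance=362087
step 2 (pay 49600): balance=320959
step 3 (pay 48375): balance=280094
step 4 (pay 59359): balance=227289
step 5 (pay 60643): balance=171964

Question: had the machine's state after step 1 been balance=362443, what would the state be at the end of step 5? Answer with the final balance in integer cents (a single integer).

172354

state after step 1 := balance=362443
step 2 (pay 49600): balance=321324
step 3 (pay 48375): balance=280467
step 4 (pay 59359): balance=227670
step 5 (pay 60643): balance=172354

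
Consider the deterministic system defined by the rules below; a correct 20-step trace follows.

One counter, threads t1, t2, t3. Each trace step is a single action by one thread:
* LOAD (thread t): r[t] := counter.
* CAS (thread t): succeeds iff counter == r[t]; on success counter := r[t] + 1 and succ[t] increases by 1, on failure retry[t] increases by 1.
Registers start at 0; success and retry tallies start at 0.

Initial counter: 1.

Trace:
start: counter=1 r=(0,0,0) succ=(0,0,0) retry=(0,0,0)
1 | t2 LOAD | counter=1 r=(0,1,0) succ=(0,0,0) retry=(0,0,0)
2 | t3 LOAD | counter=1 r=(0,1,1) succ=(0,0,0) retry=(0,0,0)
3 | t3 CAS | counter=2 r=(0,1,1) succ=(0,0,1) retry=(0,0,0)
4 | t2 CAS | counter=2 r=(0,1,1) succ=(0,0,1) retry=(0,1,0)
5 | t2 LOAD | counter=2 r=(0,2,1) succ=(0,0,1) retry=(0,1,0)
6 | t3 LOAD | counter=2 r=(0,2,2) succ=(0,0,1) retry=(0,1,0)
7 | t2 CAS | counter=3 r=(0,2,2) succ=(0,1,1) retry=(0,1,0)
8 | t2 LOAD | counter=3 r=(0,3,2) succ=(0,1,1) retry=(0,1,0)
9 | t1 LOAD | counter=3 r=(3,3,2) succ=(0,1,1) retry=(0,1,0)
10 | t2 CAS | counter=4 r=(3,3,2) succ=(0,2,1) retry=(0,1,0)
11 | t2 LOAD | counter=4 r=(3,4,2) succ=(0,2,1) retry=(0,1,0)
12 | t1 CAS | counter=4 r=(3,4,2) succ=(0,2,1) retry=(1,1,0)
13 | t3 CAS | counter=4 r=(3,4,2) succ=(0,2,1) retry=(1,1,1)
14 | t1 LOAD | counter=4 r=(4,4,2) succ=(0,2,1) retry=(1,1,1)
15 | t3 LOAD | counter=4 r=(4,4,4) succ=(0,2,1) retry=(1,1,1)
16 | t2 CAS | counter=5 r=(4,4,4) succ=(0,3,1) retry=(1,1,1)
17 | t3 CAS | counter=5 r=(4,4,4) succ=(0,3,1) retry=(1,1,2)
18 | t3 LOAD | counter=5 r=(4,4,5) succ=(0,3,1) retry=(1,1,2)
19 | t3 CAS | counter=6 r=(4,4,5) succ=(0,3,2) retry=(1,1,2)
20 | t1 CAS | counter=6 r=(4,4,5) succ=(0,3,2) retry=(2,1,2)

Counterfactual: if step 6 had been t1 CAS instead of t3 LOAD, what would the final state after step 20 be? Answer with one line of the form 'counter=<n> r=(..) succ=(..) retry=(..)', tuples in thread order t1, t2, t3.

(re-executing from step 6 with the substitution; state before step 6: counter=2 r=(0,2,1) succ=(0,0,1) retry=(0,1,0))
6 | t1 CAS | counter=2 r=(0,2,1) succ=(0,0,1) retry=(1,1,0)
7 | t2 CAS | counter=3 r=(0,2,1) succ=(0,1,1) retry=(1,1,0)
8 | t2 LOAD | counter=3 r=(0,3,1) succ=(0,1,1) retry=(1,1,0)
9 | t1 LOAD | counter=3 r=(3,3,1) succ=(0,1,1) retry=(1,1,0)
10 | t2 CAS | counter=4 r=(3,3,1) succ=(0,2,1) retry=(1,1,0)
11 | t2 LOAD | counter=4 r=(3,4,1) succ=(0,2,1) retry=(1,1,0)
12 | t1 CAS | counter=4 r=(3,4,1) succ=(0,2,1) retry=(2,1,0)
13 | t3 CAS | counter=4 r=(3,4,1) succ=(0,2,1) retry=(2,1,1)
14 | t1 LOAD | counter=4 r=(4,4,1) succ=(0,2,1) retry=(2,1,1)
15 | t3 LOAD | counter=4 r=(4,4,4) succ=(0,2,1) retry=(2,1,1)
16 | t2 CAS | counter=5 r=(4,4,4) succ=(0,3,1) retry=(2,1,1)
17 | t3 CAS | counter=5 r=(4,4,4) succ=(0,3,1) retry=(2,1,2)
18 | t3 LOAD | counter=5 r=(4,4,5) succ=(0,3,1) retry=(2,1,2)
19 | t3 CAS | counter=6 r=(4,4,5) succ=(0,3,2) retry=(2,1,2)
20 | t1 CAS | counter=6 r=(4,4,5) succ=(0,3,2) retry=(3,1,2)

counter=6 r=(4,4,5) succ=(0,3,2) retry=(3,1,2)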